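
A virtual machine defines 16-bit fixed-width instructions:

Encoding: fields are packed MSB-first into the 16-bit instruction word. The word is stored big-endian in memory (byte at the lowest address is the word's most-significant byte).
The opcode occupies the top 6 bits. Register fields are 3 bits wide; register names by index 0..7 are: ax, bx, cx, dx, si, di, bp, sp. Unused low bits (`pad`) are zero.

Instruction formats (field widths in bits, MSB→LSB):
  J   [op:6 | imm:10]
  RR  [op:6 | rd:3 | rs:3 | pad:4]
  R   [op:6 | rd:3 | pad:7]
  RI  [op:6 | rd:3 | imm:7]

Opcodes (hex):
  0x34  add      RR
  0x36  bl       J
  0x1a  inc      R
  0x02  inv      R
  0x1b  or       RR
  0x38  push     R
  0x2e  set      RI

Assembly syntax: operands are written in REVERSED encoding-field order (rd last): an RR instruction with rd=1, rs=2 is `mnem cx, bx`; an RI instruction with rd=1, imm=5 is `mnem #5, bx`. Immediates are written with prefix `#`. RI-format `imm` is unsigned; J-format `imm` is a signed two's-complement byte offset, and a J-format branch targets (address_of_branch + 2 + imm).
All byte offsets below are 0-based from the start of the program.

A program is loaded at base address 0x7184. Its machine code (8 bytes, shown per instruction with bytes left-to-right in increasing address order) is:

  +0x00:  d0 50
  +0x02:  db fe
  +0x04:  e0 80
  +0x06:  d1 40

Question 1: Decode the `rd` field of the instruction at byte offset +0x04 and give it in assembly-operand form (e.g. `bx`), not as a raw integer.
@+04  big-endian(e0 80) = 0xe080
  opcode bits[15:10]=0x38: push/R
  rd@[9:7]=0x1 ⇒ bx

bx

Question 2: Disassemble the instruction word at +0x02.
bl #-2

@+02  big-endian(db fe) = 0xdbfe
  opcode bits[15:10]=0x36: bl/J
  imm: (w>>0)&0x3ff=0x3fe (s10→-2) → #-2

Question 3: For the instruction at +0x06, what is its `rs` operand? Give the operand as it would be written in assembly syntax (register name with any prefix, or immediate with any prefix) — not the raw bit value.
[06] d1 40 → 0xd140
  opcode bits[15:10]=0x34: add/RR
  [9:7] rd=2 = cx
  [6:4] rs=4 = si

si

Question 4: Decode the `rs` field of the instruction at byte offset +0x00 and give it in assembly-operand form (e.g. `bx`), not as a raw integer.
di

off 0x00: read d0 50 as big → 0xd050
  op=0xd050>>10=0x34 ⇒ add (RR)
  [9:7] rd=0 = ax
  [6:4] rs=5 = di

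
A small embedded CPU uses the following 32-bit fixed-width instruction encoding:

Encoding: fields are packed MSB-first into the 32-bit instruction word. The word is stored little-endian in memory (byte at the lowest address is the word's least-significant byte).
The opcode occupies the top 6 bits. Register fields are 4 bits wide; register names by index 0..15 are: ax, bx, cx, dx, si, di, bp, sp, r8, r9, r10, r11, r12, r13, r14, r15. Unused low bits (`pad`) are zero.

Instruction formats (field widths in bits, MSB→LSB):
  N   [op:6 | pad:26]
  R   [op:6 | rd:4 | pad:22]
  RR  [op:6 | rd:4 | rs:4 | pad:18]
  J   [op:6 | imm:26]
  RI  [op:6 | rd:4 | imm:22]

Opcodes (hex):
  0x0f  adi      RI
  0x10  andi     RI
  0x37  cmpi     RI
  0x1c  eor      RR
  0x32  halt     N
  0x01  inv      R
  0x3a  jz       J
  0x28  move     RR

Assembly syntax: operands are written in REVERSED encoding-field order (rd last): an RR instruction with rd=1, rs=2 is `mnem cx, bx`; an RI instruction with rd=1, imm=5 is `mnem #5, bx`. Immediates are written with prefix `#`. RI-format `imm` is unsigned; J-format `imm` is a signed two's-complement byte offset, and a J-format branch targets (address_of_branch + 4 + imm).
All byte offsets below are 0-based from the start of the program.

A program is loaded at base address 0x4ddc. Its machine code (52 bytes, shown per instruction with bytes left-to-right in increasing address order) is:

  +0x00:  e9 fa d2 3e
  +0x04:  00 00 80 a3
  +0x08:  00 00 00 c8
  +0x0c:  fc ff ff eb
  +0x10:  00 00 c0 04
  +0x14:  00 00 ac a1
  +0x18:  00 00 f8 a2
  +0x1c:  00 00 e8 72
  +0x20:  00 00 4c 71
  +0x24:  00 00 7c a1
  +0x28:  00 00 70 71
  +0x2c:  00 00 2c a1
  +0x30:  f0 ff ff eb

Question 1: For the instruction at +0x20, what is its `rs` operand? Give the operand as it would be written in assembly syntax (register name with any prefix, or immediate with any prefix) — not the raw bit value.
@+20  little-endian(00 00 4c 71) = 0x714c0000
  top 6b → 0x1c → eor [RR]
  rd@[25:22]=0x5 ⇒ di
  rs@[21:18]=0x3 ⇒ dx

dx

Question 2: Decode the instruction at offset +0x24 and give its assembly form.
move r15, di

[24] 00 00 7c a1 → 0xa17c0000
  opcode bits[31:26]=0x28: move/RR
  [25:22] rd=5 = di
  [21:18] rs=15 = r15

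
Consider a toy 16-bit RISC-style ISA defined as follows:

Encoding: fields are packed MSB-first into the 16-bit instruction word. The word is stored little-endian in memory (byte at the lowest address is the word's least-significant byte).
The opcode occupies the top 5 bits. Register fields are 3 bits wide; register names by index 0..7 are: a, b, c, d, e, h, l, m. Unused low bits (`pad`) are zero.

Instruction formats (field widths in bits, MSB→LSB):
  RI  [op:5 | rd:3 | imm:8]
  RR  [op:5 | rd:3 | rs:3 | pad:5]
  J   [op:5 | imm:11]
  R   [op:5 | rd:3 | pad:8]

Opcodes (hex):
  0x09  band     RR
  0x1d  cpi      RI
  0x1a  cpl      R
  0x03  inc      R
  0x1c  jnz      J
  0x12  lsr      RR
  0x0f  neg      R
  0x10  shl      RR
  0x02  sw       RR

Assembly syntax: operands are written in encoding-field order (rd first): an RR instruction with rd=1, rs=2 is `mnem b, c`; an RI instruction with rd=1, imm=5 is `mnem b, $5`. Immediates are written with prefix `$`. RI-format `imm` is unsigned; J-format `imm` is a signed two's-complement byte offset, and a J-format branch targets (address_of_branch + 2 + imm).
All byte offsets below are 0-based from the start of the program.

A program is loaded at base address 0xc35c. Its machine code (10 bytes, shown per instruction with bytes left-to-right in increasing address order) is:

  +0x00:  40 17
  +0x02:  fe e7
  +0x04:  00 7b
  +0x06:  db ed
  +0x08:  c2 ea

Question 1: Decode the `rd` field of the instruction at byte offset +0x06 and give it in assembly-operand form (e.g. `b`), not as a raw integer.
@+06  little-endian(db ed) = 0xeddb
  opcode bits[15:11]=0x1d: cpi/RI
  [10:8] rd=5 = h
  [7:0] imm=219 = $219

h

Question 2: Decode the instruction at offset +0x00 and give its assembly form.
[00] 40 17 → 0x1740
  top 5b → 0x2 → sw [RR]
  rd@[10:8]=0x7 ⇒ m
  rs@[7:5]=0x2 ⇒ c

sw m, c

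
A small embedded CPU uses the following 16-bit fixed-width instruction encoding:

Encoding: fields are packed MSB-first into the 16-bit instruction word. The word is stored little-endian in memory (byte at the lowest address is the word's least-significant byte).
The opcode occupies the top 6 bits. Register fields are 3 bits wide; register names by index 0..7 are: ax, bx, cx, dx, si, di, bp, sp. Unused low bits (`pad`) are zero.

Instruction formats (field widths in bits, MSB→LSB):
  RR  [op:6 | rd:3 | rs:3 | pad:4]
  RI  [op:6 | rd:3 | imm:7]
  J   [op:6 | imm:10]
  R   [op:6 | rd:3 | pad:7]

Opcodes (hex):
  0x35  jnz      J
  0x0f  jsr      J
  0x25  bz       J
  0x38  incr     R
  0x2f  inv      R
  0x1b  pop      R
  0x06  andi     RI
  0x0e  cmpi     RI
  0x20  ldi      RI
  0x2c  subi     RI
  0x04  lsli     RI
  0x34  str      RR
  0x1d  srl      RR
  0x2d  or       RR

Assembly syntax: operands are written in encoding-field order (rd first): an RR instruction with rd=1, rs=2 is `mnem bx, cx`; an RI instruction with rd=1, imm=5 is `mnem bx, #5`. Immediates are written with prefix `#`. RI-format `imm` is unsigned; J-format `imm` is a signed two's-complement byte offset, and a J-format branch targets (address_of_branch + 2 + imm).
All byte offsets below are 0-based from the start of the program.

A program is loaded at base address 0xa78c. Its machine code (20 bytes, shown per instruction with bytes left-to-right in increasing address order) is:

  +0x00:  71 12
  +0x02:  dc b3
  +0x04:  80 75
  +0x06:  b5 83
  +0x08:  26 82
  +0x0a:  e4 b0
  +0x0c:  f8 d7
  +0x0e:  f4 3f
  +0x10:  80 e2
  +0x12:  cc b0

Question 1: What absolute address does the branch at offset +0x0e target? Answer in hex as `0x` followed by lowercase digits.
0xa790

+0x0e: f4 3f ⇒ word 0x3ff4 (little)
  op=0x3ff4>>10=0xf ⇒ jsr (J)
  imm: (w>>0)&0x3ff=0x3f4 (s10→-12) → #-12
  target = base 0xa78c + off 0x0e + 2 + imm -12 = 0xa790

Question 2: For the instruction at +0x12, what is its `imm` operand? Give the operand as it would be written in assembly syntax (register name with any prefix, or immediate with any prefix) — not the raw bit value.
[12] cc b0 → 0xb0cc
  opcode bits[15:10]=0x2c: subi/RI
  rd@[9:7]=0x1 ⇒ bx
  imm@[6:0]=0x4c ⇒ #76

#76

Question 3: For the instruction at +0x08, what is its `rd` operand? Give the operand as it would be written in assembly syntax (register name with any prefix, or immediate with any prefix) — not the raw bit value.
si

[08] 26 82 → 0x8226
  opcode bits[15:10]=0x20: ldi/RI
  [9:7] rd=4 = si
  [6:0] imm=38 = #38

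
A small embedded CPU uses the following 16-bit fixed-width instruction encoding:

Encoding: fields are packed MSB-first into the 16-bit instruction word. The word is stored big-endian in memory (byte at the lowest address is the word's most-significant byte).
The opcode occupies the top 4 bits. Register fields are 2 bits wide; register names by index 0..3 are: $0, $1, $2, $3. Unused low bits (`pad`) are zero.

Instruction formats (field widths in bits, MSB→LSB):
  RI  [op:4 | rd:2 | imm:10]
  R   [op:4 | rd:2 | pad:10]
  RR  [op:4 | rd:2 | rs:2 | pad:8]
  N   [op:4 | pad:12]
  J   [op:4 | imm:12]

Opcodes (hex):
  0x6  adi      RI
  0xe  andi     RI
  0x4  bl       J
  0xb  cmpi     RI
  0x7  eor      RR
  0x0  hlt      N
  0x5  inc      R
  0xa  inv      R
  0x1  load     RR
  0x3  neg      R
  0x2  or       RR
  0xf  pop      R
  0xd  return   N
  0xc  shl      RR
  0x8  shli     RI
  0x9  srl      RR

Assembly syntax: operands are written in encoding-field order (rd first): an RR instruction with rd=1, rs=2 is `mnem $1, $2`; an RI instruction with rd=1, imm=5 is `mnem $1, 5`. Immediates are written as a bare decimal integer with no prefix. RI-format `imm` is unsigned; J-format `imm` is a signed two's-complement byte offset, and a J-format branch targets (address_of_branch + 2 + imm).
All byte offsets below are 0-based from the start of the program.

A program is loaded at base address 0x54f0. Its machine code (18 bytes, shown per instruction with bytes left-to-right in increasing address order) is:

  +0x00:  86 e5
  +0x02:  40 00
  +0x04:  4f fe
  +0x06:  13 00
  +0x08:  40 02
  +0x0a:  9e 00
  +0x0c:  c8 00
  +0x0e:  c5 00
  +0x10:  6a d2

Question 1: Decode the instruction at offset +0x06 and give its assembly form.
+0x06: 13 00 ⇒ word 0x1300 (big)
  top 4b → 0x1 → load [RR]
  rd: (w>>10)&0x3=0x0 → $0
  rs: (w>>8)&0x3=0x3 → $3

load $0, $3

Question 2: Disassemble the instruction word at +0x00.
@+00  big-endian(86 e5) = 0x86e5
  opcode bits[15:12]=0x8: shli/RI
  rd: (w>>10)&0x3=0x1 → $1
  imm: (w>>0)&0x3ff=0x2e5 → 741

shli $1, 741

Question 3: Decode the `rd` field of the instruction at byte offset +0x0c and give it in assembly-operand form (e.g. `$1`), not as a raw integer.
+0x0c: c8 00 ⇒ word 0xc800 (big)
  op=0xc800>>12=0xc ⇒ shl (RR)
  [11:10] rd=2 = $2
  [9:8] rs=0 = $0

$2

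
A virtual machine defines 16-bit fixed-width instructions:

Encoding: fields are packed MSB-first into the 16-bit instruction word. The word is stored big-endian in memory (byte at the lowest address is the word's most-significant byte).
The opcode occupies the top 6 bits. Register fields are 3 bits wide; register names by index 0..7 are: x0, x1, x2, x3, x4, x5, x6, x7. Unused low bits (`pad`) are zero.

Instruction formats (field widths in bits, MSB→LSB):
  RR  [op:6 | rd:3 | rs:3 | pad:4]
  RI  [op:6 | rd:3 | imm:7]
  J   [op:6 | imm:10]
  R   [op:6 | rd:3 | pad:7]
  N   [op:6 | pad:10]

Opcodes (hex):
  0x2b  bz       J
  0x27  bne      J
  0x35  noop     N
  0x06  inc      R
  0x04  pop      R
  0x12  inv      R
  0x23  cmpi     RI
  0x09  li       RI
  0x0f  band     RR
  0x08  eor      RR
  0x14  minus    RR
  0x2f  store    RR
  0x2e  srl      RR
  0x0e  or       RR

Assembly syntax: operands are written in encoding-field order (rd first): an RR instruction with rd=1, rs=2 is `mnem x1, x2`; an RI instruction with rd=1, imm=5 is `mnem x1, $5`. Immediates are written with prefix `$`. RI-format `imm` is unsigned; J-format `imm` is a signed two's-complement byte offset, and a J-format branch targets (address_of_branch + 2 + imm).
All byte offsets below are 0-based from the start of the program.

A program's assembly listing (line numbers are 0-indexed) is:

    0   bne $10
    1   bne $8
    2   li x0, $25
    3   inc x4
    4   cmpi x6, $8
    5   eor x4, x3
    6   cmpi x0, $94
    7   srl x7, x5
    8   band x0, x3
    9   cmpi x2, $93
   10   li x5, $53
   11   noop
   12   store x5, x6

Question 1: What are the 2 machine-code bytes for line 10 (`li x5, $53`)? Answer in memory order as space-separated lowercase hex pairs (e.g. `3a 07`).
10. li fields op=0x9:6|rd=5:3|imm=53:7 → word 26b5h → 26 b5

26 b5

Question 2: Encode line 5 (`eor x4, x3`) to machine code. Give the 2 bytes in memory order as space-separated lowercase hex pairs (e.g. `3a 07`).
22 30

line 5 (eor): pack op=0x8:6|rd=4:3|rs=3:3|pad=0:4 = 0x2230; big→ 22 30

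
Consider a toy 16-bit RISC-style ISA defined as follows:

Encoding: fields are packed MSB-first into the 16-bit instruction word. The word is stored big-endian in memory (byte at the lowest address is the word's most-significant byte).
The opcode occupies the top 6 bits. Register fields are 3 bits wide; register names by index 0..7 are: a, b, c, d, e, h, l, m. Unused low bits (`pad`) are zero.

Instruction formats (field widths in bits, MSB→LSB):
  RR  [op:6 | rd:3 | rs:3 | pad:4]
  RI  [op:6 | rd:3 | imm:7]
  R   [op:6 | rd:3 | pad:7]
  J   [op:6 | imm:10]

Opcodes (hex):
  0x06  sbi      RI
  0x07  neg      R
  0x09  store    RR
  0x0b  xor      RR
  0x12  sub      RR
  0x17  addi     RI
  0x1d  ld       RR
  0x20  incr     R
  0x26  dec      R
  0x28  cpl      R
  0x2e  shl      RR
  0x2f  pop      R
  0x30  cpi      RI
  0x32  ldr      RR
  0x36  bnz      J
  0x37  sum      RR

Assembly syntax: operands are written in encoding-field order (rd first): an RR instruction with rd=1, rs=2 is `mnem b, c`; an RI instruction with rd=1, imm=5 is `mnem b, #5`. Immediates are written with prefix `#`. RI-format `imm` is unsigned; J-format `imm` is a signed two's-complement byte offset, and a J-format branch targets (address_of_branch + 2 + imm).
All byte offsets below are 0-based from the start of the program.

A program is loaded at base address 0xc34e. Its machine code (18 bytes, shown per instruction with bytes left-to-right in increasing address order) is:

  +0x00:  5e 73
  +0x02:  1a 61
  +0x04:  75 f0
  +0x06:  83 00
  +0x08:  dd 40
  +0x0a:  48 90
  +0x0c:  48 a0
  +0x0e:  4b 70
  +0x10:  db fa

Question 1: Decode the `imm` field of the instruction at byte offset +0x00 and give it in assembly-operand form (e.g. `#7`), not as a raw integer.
+0x00: 5e 73 ⇒ word 0x5e73 (big)
  op=0x5e73>>10=0x17 ⇒ addi (RI)
  rd: (w>>7)&0x7=0x4 → e
  imm: (w>>0)&0x7f=0x73 → #115

#115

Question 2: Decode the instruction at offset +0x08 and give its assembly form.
sum c, e

+0x08: dd 40 ⇒ word 0xdd40 (big)
  op=0xdd40>>10=0x37 ⇒ sum (RR)
  rd: (w>>7)&0x7=0x2 → c
  rs: (w>>4)&0x7=0x4 → e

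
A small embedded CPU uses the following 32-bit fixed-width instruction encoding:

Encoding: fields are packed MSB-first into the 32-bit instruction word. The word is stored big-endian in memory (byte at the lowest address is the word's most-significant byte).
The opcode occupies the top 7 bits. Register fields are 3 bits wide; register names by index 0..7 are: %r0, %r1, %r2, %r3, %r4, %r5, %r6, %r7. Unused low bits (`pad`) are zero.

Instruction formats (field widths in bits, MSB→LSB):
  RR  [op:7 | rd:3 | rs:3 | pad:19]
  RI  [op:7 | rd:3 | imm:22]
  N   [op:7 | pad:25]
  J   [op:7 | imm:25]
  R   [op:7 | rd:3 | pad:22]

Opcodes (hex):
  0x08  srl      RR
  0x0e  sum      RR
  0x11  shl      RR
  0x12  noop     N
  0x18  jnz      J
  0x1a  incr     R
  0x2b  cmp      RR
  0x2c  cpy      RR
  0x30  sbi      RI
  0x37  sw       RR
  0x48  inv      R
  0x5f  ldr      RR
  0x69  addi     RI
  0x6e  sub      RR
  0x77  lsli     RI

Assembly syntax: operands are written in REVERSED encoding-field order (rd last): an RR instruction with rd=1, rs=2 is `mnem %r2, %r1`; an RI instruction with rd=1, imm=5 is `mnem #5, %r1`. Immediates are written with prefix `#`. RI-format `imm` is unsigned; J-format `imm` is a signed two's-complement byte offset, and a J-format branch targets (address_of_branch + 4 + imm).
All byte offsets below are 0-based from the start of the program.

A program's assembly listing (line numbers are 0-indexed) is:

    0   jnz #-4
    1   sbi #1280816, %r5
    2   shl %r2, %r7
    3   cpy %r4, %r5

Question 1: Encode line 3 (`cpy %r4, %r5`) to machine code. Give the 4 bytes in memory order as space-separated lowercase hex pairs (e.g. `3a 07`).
line 3 (cpy): pack op=0x2c:7|rd=5:3|rs=4:3|pad=0:19 = 0x59600000; big→ 59 60 00 00

59 60 00 00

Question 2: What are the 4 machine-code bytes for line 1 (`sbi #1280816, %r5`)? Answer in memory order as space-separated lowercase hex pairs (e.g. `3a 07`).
61 53 8b 30

line 1 (sbi): pack op=0x30:7|rd=5:3|imm=1280816:22 = 0x61538b30; big→ 61 53 8b 30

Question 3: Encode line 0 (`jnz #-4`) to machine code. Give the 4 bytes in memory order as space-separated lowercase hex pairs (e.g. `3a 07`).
31 ff ff fc

L0: jnz op=0x18:7|imm=-4:25 ⇒ 0x31fffffc ⇒ big 31 ff ff fc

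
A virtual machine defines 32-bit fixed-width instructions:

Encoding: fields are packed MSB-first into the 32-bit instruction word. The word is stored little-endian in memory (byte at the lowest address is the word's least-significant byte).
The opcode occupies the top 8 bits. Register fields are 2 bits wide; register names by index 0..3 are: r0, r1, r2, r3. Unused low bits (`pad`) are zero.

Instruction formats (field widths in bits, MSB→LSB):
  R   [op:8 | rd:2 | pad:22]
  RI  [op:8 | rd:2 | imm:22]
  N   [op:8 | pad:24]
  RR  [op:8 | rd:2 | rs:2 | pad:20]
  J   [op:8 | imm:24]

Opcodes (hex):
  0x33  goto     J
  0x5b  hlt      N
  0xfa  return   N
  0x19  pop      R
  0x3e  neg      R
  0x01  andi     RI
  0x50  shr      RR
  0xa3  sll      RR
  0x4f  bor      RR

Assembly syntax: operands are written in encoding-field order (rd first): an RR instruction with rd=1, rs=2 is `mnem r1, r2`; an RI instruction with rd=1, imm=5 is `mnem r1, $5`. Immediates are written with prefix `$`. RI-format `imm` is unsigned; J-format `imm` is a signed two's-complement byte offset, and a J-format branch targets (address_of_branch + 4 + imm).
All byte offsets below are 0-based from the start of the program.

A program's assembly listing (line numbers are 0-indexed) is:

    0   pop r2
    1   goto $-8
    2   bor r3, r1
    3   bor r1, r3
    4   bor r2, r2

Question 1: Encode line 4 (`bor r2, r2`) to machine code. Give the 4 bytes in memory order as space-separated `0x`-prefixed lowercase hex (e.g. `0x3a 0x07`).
L4: bor op=0x4f:8|rd=2:2|rs=2:2|pad=0:20 ⇒ 0x4fa00000 ⇒ little 00 00 a0 4f

0x00 0x00 0xa0 0x4f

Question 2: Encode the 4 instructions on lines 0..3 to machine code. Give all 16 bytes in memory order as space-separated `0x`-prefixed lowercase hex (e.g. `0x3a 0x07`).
0x00 0x00 0x80 0x19 0xf8 0xff 0xff 0x33 0x00 0x00 0xd0 0x4f 0x00 0x00 0x70 0x4f

L0: pop op=0x19:8|rd=2:2|pad=0:22 ⇒ 0x19800000 ⇒ little 00 00 80 19
L1: goto op=0x33:8|imm=-8:24 ⇒ 0x33fffff8 ⇒ little f8 ff ff 33
L2: bor op=0x4f:8|rd=3:2|rs=1:2|pad=0:20 ⇒ 0x4fd00000 ⇒ little 00 00 d0 4f
L3: bor op=0x4f:8|rd=1:2|rs=3:2|pad=0:20 ⇒ 0x4f700000 ⇒ little 00 00 70 4f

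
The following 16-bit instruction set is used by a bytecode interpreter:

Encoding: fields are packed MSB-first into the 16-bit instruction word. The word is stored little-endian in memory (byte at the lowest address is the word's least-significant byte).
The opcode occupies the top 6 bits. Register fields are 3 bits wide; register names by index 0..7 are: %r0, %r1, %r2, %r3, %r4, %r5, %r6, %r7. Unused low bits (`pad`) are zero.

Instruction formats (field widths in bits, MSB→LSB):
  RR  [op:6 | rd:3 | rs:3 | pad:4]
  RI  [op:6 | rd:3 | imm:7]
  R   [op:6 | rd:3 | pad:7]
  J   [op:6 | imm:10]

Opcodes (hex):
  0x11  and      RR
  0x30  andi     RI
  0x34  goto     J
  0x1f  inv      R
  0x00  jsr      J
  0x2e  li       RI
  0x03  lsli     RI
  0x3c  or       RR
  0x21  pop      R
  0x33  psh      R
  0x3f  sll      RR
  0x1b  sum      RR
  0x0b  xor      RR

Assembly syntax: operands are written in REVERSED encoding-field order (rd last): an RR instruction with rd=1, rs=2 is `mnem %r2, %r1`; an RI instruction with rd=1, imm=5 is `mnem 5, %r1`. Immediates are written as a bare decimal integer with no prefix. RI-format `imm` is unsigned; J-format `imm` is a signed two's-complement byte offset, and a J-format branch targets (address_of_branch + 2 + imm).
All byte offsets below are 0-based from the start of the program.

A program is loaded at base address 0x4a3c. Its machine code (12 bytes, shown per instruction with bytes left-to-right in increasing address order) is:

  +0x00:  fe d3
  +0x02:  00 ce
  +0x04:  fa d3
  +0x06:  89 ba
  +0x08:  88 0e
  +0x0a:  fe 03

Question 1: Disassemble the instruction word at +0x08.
lsli 8, %r5

@+08  little-endian(88 0e) = 0x0e88
  opcode bits[15:10]=0x3: lsli/RI
  [9:7] rd=5 = %r5
  [6:0] imm=8 = 8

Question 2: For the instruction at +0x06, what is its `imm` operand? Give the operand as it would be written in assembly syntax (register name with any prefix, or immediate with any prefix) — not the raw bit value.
off 0x06: read 89 ba as little → 0xba89
  top 6b → 0x2e → li [RI]
  rd: (w>>7)&0x7=0x5 → %r5
  imm: (w>>0)&0x7f=0x9 → 9

9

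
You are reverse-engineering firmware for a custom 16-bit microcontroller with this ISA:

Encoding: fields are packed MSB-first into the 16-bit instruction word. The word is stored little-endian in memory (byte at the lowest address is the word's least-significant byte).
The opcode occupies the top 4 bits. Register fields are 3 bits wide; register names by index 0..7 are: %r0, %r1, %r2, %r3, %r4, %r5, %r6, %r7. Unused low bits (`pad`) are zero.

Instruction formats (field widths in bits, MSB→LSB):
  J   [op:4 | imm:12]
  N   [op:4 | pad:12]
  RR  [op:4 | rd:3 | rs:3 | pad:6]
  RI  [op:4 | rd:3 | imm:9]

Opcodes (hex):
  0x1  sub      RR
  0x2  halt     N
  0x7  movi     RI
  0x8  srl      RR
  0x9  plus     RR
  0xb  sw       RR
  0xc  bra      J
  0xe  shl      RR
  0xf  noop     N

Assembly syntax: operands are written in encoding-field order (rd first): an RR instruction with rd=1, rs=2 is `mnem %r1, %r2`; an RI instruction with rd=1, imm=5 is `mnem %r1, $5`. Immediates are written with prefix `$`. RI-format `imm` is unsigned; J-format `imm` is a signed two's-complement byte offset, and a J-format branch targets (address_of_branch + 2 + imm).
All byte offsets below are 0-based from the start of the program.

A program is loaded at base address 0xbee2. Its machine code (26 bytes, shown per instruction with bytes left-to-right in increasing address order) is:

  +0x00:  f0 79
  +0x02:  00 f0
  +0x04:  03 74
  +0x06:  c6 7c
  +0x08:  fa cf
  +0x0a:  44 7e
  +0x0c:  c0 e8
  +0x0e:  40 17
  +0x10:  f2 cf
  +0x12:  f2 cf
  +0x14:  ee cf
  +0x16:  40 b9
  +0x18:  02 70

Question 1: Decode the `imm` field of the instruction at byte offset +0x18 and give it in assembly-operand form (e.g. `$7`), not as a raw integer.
@+18  little-endian(02 70) = 0x7002
  top 4b → 0x7 → movi [RI]
  rd@[11:9]=0x0 ⇒ %r0
  imm@[8:0]=0x2 ⇒ $2

$2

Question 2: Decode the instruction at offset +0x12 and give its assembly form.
@+12  little-endian(f2 cf) = 0xcff2
  opcode bits[15:12]=0xc: bra/J
  imm@[11:0]=0xff2 (s12→-14) ⇒ $-14

bra $-14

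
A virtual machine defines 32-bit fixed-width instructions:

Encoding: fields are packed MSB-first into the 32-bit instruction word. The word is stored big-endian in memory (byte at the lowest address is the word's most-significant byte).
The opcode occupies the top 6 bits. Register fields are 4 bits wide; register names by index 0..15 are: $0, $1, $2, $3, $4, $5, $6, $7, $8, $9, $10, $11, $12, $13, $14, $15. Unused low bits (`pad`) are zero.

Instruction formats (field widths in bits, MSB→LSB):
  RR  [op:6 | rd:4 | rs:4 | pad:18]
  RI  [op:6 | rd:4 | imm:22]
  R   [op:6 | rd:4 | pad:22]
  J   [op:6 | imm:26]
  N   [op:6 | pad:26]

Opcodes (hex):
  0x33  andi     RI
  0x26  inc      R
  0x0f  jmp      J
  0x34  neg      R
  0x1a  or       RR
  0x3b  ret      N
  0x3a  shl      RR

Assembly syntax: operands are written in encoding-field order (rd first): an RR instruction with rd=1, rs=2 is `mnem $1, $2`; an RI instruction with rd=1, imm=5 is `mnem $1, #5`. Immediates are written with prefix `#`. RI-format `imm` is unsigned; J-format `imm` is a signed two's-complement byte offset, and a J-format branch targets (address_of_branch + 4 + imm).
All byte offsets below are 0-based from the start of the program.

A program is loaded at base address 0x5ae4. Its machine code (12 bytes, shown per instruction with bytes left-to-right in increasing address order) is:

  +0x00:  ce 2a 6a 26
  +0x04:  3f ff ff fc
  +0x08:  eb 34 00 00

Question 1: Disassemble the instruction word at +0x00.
@+00  big-endian(ce 2a 6a 26) = 0xce2a6a26
  top 6b → 0x33 → andi [RI]
  rd@[25:22]=0x8 ⇒ $8
  imm@[21:0]=0x2a6a26 ⇒ #2779686

andi $8, #2779686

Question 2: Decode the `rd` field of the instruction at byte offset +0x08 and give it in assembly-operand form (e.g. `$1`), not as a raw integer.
[08] eb 34 00 00 → 0xeb340000
  top 6b → 0x3a → shl [RR]
  rd: (w>>22)&0xf=0xc → $12
  rs: (w>>18)&0xf=0xd → $13

$12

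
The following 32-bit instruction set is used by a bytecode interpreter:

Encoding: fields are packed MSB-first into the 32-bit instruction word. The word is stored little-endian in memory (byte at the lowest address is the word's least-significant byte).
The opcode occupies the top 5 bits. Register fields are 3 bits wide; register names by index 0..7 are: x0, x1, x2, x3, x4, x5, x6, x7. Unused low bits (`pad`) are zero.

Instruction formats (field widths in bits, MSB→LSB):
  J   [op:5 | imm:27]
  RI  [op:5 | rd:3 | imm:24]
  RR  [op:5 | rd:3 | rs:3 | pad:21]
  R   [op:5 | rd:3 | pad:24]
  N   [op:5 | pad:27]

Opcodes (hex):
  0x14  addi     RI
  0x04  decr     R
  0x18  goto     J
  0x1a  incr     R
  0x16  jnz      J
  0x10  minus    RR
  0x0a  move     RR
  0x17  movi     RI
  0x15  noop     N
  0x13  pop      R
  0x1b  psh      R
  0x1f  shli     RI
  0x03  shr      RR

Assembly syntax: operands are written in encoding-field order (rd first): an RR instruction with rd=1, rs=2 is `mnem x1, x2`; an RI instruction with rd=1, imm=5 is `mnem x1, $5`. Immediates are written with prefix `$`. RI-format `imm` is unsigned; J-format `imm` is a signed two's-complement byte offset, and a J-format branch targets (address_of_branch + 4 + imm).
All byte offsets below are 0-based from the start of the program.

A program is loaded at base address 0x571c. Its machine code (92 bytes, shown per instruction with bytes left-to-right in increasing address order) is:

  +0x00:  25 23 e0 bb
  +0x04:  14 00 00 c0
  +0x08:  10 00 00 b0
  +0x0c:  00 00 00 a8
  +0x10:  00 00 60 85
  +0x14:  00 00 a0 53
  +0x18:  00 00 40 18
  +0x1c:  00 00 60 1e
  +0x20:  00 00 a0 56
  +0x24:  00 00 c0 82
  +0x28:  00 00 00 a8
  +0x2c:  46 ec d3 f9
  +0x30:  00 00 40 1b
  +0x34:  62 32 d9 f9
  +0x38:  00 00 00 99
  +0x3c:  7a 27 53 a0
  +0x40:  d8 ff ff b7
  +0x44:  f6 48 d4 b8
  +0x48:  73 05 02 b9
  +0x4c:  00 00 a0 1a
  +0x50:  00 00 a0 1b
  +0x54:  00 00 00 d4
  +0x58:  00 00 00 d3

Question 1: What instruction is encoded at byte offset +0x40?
jnz $-40

+0x40: d8 ff ff b7 ⇒ word 0xb7ffffd8 (little)
  op=0xb7ffffd8>>27=0x16 ⇒ jnz (J)
  imm@[26:0]=0x7ffffd8 (s27→-40) ⇒ $-40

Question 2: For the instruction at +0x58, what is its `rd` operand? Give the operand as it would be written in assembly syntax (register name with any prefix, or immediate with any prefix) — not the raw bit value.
+0x58: 00 00 00 d3 ⇒ word 0xd3000000 (little)
  opcode bits[31:27]=0x1a: incr/R
  rd@[26:24]=0x3 ⇒ x3

x3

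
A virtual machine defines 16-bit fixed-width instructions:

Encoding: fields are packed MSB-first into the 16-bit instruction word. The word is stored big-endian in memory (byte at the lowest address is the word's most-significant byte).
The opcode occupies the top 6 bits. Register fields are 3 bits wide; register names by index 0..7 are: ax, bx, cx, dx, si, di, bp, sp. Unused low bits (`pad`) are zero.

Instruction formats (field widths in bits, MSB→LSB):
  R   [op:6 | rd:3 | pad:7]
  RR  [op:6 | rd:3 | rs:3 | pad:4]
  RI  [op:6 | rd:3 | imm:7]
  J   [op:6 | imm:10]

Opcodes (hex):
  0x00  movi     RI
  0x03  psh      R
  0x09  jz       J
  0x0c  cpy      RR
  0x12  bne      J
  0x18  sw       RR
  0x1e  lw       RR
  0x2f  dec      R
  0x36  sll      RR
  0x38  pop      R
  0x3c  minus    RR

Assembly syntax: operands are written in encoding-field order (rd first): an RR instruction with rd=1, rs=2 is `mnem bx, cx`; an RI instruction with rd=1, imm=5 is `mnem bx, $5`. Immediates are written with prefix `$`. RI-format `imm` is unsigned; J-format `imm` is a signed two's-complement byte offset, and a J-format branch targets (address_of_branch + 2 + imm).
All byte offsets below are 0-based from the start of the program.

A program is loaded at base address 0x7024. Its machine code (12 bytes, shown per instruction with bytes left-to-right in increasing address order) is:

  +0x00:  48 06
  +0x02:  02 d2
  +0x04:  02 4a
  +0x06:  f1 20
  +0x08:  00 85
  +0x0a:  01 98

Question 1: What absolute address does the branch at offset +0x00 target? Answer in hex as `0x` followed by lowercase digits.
+0x00: 48 06 ⇒ word 0x4806 (big)
  opcode bits[15:10]=0x12: bne/J
  imm@[9:0]=0x6 ⇒ $6
  target = base 0x7024 + off 0x00 + 2 + imm 6 = 0x702c

0x702c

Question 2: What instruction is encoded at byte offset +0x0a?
movi dx, $24

+0x0a: 01 98 ⇒ word 0x0198 (big)
  top 6b → 0x0 → movi [RI]
  rd@[9:7]=0x3 ⇒ dx
  imm@[6:0]=0x18 ⇒ $24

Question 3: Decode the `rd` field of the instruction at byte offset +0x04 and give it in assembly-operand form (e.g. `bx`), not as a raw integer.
si

off 0x04: read 02 4a as big → 0x024a
  op=0x024a>>10=0x0 ⇒ movi (RI)
  rd@[9:7]=0x4 ⇒ si
  imm@[6:0]=0x4a ⇒ $74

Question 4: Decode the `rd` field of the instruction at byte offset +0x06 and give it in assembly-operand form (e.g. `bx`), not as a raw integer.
cx

off 0x06: read f1 20 as big → 0xf120
  top 6b → 0x3c → minus [RR]
  rd: (w>>7)&0x7=0x2 → cx
  rs: (w>>4)&0x7=0x2 → cx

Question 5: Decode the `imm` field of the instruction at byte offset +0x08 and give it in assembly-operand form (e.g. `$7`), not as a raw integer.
off 0x08: read 00 85 as big → 0x0085
  top 6b → 0x0 → movi [RI]
  rd@[9:7]=0x1 ⇒ bx
  imm@[6:0]=0x5 ⇒ $5

$5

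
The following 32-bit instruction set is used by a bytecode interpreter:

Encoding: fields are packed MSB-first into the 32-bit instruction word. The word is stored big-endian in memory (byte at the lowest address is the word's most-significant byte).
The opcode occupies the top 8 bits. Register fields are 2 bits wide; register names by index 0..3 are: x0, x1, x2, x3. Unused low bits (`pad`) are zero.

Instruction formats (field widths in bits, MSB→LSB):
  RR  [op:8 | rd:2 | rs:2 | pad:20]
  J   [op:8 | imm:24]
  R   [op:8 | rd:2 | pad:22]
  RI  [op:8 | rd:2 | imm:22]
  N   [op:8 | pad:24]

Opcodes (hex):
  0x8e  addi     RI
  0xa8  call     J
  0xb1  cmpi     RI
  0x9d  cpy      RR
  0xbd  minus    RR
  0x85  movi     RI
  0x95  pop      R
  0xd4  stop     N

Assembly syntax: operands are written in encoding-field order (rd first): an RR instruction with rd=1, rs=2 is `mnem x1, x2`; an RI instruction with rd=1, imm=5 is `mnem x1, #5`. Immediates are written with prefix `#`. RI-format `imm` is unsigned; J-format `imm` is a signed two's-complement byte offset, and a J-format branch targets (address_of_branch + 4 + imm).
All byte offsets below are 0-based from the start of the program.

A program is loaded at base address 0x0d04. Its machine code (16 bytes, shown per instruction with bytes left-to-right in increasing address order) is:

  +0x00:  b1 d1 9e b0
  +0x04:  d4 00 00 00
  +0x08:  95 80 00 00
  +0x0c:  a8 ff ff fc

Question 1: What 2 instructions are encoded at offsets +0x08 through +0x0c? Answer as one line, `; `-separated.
pop x2; call #-4

[08] 95 80 00 00 → 0x95800000
  op=0x95800000>>24=0x95 ⇒ pop (R)
  rd: (w>>22)&0x3=0x2 → x2
[0c] a8 ff ff fc → 0xa8fffffc
  op=0xa8fffffc>>24=0xa8 ⇒ call (J)
  imm: (w>>0)&0xffffff=0xfffffc (s24→-4) → #-4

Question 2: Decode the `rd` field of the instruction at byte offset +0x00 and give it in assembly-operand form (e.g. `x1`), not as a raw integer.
off 0x00: read b1 d1 9e b0 as big → 0xb1d19eb0
  op=0xb1d19eb0>>24=0xb1 ⇒ cmpi (RI)
  rd@[23:22]=0x3 ⇒ x3
  imm@[21:0]=0x119eb0 ⇒ #1154736

x3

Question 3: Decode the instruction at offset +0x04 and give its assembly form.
stop

[04] d4 00 00 00 → 0xd4000000
  opcode bits[31:24]=0xd4: stop/N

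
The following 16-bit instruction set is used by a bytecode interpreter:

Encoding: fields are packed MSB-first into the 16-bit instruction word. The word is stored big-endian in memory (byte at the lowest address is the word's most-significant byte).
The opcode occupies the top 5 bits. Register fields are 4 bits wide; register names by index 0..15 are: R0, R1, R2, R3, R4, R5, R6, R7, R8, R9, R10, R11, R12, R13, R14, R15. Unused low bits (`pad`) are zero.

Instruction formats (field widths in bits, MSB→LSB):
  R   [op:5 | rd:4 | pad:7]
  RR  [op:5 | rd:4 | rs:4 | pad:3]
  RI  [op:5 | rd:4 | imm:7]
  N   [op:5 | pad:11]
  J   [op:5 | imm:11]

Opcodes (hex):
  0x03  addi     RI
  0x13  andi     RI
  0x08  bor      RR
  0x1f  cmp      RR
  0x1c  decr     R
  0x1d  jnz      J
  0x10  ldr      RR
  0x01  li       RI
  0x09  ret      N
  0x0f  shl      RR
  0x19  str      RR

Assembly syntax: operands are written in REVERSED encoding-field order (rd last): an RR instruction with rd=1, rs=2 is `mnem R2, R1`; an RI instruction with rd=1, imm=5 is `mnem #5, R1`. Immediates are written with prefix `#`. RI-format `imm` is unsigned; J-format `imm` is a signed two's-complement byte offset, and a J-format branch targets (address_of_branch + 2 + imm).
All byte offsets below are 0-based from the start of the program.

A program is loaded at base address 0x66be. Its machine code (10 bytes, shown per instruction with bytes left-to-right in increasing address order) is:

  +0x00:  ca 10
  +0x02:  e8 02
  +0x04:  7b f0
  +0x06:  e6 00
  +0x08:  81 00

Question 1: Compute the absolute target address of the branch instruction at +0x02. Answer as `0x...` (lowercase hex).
0x66c4

+0x02: e8 02 ⇒ word 0xe802 (big)
  opcode bits[15:11]=0x1d: jnz/J
  imm: (w>>0)&0x7ff=0x2 → #2
  target = base 0x66be + off 0x02 + 2 + imm 2 = 0x66c4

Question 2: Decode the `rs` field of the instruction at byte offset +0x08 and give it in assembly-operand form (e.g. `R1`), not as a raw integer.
R0

+0x08: 81 00 ⇒ word 0x8100 (big)
  opcode bits[15:11]=0x10: ldr/RR
  rd@[10:7]=0x2 ⇒ R2
  rs@[6:3]=0x0 ⇒ R0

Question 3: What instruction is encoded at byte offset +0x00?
[00] ca 10 → 0xca10
  op=0xca10>>11=0x19 ⇒ str (RR)
  rd: (w>>7)&0xf=0x4 → R4
  rs: (w>>3)&0xf=0x2 → R2

str R2, R4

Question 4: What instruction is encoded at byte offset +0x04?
shl R14, R7

off 0x04: read 7b f0 as big → 0x7bf0
  op=0x7bf0>>11=0xf ⇒ shl (RR)
  [10:7] rd=7 = R7
  [6:3] rs=14 = R14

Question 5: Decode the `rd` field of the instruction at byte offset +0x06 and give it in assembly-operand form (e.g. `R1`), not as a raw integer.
R12

+0x06: e6 00 ⇒ word 0xe600 (big)
  op=0xe600>>11=0x1c ⇒ decr (R)
  rd: (w>>7)&0xf=0xc → R12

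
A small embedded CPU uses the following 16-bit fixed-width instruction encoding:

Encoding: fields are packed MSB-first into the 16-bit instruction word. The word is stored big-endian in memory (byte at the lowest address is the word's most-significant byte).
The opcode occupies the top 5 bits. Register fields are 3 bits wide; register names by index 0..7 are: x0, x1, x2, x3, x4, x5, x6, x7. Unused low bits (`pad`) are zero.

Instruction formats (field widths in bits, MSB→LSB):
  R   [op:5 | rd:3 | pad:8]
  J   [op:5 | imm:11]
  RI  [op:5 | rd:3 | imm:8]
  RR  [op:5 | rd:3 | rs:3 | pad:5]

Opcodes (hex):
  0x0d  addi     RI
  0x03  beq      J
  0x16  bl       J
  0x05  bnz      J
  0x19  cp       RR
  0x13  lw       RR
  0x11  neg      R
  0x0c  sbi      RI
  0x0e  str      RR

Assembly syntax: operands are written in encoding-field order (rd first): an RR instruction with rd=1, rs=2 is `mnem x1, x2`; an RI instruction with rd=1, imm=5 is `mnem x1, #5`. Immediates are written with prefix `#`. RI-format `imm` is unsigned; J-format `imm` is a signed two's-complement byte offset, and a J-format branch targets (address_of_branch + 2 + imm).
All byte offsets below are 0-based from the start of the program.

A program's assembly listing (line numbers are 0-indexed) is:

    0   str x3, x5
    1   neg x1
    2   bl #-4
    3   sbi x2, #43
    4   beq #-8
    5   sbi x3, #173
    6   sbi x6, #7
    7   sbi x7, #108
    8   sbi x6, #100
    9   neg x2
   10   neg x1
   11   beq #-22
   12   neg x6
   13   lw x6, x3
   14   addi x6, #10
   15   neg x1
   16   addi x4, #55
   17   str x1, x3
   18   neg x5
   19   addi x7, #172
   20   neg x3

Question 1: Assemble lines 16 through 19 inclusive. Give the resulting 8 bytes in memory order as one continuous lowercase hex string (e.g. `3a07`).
line 16 (addi): pack op=0xd:5|rd=4:3|imm=55:8 = 0x6c37; big→ 6c 37
line 17 (str): pack op=0xe:5|rd=1:3|rs=3:3|pad=0:5 = 0x7160; big→ 71 60
line 18 (neg): pack op=0x11:5|rd=5:3|pad=0:8 = 0x8d00; big→ 8d 00
line 19 (addi): pack op=0xd:5|rd=7:3|imm=172:8 = 0x6fac; big→ 6f ac

6c3771608d006fac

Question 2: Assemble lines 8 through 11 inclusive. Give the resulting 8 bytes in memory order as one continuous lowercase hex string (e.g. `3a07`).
line 8 (sbi): pack op=0xc:5|rd=6:3|imm=100:8 = 0x6664; big→ 66 64
line 9 (neg): pack op=0x11:5|rd=2:3|pad=0:8 = 0x8a00; big→ 8a 00
line 10 (neg): pack op=0x11:5|rd=1:3|pad=0:8 = 0x8900; big→ 89 00
line 11 (beq): pack op=0x3:5|imm=-22:11 = 0x1fea; big→ 1f ea

66648a0089001fea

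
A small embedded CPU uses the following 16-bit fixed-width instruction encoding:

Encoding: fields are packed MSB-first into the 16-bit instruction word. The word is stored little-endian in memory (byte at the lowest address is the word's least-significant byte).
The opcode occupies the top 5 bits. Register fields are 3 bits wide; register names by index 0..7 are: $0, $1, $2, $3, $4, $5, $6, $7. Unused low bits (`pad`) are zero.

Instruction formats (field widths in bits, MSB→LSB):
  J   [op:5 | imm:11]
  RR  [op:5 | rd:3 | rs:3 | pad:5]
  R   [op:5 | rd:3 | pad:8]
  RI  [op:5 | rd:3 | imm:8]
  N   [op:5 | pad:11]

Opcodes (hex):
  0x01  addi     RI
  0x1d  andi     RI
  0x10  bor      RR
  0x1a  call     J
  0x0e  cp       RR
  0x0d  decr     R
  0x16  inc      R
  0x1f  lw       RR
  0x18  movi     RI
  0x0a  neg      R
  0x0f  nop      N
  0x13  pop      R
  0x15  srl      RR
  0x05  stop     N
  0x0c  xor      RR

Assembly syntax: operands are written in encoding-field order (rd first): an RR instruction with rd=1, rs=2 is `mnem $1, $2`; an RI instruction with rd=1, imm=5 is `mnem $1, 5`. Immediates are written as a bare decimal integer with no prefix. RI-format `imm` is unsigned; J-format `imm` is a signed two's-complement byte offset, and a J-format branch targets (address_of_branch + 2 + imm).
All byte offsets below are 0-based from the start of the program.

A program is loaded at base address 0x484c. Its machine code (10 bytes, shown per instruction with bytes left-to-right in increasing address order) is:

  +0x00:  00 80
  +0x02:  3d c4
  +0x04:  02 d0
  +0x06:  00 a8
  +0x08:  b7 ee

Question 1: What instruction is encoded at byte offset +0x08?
+0x08: b7 ee ⇒ word 0xeeb7 (little)
  top 5b → 0x1d → andi [RI]
  [10:8] rd=6 = $6
  [7:0] imm=183 = 183

andi $6, 183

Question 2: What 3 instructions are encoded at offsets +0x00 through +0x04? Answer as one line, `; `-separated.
bor $0, $0; movi $4, 61; call 2

off 0x00: read 00 80 as little → 0x8000
  opcode bits[15:11]=0x10: bor/RR
  rd: (w>>8)&0x7=0x0 → $0
  rs: (w>>5)&0x7=0x0 → $0
off 0x02: read 3d c4 as little → 0xc43d
  opcode bits[15:11]=0x18: movi/RI
  rd: (w>>8)&0x7=0x4 → $4
  imm: (w>>0)&0xff=0x3d → 61
off 0x04: read 02 d0 as little → 0xd002
  opcode bits[15:11]=0x1a: call/J
  imm: (w>>0)&0x7ff=0x2 → 2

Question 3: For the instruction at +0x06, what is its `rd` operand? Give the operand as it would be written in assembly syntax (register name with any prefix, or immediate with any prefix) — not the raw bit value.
$0

@+06  little-endian(00 a8) = 0xa800
  top 5b → 0x15 → srl [RR]
  rd@[10:8]=0x0 ⇒ $0
  rs@[7:5]=0x0 ⇒ $0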